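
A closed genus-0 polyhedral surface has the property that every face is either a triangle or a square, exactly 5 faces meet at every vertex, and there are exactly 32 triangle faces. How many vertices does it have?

Let x be the number of squares; then F = 32 + x.
Edge–face incidences: 2E = 3·32 + 4·x = 96 + 4x.
Every vertex has degree 5, so 5V = 2E.
Euler: V − E + F = 2 ⇒ (2E)/5 − E + (32 + x) = 2.
Multiply by 10: 2·(2E) − 5·(2E) + 10·(32 + x) = 20, i.e. 320 + 10x − 3·(96 + 4x) = 20.
Collecting terms: −2x + 32 = 20, so −2x = −12, so x = 6.
Then 2E = 96 + 4·6 = 120, so E = 60, V = 2E/5 = 24, F = 32 + 6 = 38.

24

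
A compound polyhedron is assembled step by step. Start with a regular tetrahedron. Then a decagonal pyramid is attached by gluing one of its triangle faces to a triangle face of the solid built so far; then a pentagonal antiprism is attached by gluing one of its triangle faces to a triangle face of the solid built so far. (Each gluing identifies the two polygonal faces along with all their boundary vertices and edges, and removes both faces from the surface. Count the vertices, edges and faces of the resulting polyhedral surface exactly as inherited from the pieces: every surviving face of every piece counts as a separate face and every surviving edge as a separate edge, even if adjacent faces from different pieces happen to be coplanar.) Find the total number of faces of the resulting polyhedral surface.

A regular tetrahedron: V=4, E=6, F=4.
Attach a decagonal pyramid (V=11, E=20, F=11) along a 3-gon: merge 3 vertices and 3 edges, delete both glued faces → V=12, E=23, F=13.
Attach a pentagonal antiprism (V=10, E=20, F=12) along a 3-gon: merge 3 vertices and 3 edges, delete both glued faces → V=19, E=40, F=23.
Check: V − E + F = 19 − 40 + 23 = 2.

23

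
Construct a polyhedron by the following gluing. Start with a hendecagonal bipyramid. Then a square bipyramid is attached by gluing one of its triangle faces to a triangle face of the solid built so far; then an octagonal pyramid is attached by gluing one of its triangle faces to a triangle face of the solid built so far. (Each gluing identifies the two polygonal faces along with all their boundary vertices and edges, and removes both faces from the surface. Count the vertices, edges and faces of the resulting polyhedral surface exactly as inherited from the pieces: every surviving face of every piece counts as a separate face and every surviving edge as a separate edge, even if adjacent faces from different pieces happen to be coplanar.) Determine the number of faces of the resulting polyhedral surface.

35

A hendecagonal bipyramid: V=13, E=33, F=22.
Attach a square bipyramid (V=6, E=12, F=8) along a 3-gon: merge 3 vertices and 3 edges, delete both glued faces → V=16, E=42, F=28.
Attach an octagonal pyramid (V=9, E=16, F=9) along a 3-gon: merge 3 vertices and 3 edges, delete both glued faces → V=22, E=55, F=35.
Check: V − E + F = 22 − 55 + 35 = 2.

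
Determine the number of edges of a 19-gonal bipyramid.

57

A bipyramid over an n-gon has 2n triangular faces and n + 2 vertices: V = 19 + 2 = 21, E = 3·19 = 57, F = 2·19 = 38.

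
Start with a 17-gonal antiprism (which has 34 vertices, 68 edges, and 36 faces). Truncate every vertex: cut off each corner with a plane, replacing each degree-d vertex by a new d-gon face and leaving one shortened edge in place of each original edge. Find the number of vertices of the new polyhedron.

Truncation replaces each original edge-end by a new vertex, so V′ = 2E = 136.
Each original edge survives, and each old vertex of degree d contributes d new edges; summing degrees gives Σd = 2E, so E′ = E + 2E = 3E = 204.
Each original face survives and each original vertex becomes one new face: F′ = F + V = 70.

136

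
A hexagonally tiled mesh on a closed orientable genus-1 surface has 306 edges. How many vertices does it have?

χ = 2 − 2·1 = 0, and every face is a hexagon so 6F = 2E.
F = 2E/6 = 102. Then V = 0 + E − F = 0 + 306 − 102 = 204.

204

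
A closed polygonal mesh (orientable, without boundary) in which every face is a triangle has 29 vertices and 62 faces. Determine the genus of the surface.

Every face is a triangle, so 2E = 3·62 = 186, giving E = 93.
χ = V − E + F = 29 − 93 + 62 = -2.
For a closed orientable surface χ = 2 − 2g, so g = (2 − (-2))/2 = 2.

2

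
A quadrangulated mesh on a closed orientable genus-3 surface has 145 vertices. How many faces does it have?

149

χ = 2 − 2·3 = -4, and every face is a square so 4F = 2E.
V − E + F = -4 with E = 4F/2 gives 145 − (4/2 − 1)·F = -4, so F = 149 and E = 298.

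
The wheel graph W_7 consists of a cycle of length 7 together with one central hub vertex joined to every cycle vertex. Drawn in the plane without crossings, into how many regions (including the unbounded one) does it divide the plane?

W_7 has V = 7 + 1 = 8 vertices and E = 2·7 = 14 edges.
By Euler's formula F = 2 − V + E = 2 − 8 + 14 = 8.

8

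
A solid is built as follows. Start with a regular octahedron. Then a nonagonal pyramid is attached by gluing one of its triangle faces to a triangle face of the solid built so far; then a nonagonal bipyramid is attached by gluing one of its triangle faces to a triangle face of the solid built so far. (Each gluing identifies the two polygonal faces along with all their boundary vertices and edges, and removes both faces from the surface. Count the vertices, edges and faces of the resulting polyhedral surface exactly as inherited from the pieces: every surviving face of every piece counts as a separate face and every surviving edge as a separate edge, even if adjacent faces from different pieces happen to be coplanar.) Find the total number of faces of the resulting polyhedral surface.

A regular octahedron: V=6, E=12, F=8.
Attach a nonagonal pyramid (V=10, E=18, F=10) along a 3-gon: merge 3 vertices and 3 edges, delete both glued faces → V=13, E=27, F=16.
Attach a nonagonal bipyramid (V=11, E=27, F=18) along a 3-gon: merge 3 vertices and 3 edges, delete both glued faces → V=21, E=51, F=32.
Check: V − E + F = 21 − 51 + 32 = 2.

32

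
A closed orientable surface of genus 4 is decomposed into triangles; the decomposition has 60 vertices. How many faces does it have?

χ = 2 − 2·4 = -6, and every face is a triangle so 3F = 2E.
V − E + F = -6 with E = 3F/2 gives 60 − (3/2 − 1)·F = -6, so F = 132 and E = 198.

132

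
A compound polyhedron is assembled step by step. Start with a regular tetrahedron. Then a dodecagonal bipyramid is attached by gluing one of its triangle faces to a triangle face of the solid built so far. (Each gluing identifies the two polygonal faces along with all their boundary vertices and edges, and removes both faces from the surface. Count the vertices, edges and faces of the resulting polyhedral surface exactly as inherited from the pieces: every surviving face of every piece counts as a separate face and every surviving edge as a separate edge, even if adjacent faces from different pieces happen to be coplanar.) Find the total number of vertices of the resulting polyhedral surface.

A regular tetrahedron: V=4, E=6, F=4.
Attach a dodecagonal bipyramid (V=14, E=36, F=24) along a 3-gon: merge 3 vertices and 3 edges, delete both glued faces → V=15, E=39, F=26.
Check: V − E + F = 15 − 39 + 26 = 2.

15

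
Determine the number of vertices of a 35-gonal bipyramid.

A bipyramid over an n-gon has 2n triangular faces and n + 2 vertices: V = 35 + 2 = 37, E = 3·35 = 105, F = 2·35 = 70.
Check: V − E + F = 37 − 105 + 70 = 2.

37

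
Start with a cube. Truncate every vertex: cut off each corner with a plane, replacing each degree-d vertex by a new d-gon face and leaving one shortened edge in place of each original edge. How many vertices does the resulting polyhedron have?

24

The base solid has V = 8, E = 12, F = 6.
Truncation replaces each original edge-end by a new vertex, so V′ = 2E = 24.
Each original edge survives, and each old vertex of degree d contributes d new edges; summing degrees gives Σd = 2E, so E′ = E + 2E = 3E = 36.
Each original face survives and each original vertex becomes one new face: F′ = F + V = 14.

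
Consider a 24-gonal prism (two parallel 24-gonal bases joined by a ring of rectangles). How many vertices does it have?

48

A prism on an n-gon has two n-gon bases and n rectangular sides: V = 2·24 = 48, E = 3·24 = 72, F = 24 + 2 = 26.
Check: V − E + F = 48 − 72 + 26 = 2.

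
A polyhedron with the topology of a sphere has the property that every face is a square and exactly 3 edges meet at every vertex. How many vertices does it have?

Each face has 4 edges and each edge borders two faces, so 2E = 4F.
Each vertex has degree 3, so 3V = 2E and hence V = 4F/3.
Euler: V − E + F = 2 ⇒ (4F/3) − (4F/2) + F = 2.
Multiply by 6: (8 − 12 + 6)F = 12, i.e. 2F = 12.
So F = 6, E = 4·6/2 = 12, V = 4·6/3 = 8.

8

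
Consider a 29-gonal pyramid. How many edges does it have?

58

A pyramid on an n-gon base has one n-gon and n triangles: V = 29 + 1 = 30, E = 2·29 = 58, F = 29 + 1 = 30.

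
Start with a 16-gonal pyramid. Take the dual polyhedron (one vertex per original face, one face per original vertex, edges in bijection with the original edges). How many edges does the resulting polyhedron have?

The base solid has V = 17, E = 32, F = 17.
The dual swaps V and F and preserves E: V′ = F = 17, E′ = E = 32, F′ = V = 17.

32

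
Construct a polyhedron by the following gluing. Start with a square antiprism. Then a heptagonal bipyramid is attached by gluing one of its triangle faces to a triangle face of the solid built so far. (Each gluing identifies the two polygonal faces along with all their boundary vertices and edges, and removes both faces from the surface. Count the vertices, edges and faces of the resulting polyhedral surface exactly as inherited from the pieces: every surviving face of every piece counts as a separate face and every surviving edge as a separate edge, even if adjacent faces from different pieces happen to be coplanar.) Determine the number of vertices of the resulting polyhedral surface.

A square antiprism: V=8, E=16, F=10.
Attach a heptagonal bipyramid (V=9, E=21, F=14) along a 3-gon: merge 3 vertices and 3 edges, delete both glued faces → V=14, E=34, F=22.
Check: V − E + F = 14 − 34 + 22 = 2.

14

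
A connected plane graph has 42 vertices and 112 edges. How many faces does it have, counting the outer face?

72

Euler's formula for a connected plane graph: V − E + F = 2, so F = 2 − 42 + 112 = 72.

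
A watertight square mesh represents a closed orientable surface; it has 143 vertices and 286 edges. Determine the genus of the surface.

1

Every face is a square and each edge borders two faces, so 4F = 2·286, giving F = 143.
χ = V − E + F = 143 − 286 + 143 = 0.
For a closed orientable surface χ = 2 − 2g, so g = (2 − (0))/2 = 1.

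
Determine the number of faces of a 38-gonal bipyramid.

76

A bipyramid over an n-gon has 2n triangular faces and n + 2 vertices: V = 38 + 2 = 40, E = 3·38 = 114, F = 2·38 = 76.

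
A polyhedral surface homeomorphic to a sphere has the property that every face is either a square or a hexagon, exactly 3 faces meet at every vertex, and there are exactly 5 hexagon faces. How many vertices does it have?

18

Let x be the number of squares; then F = 5 + x.
Edge–face incidences: 2E = 6·5 + 4·x = 30 + 4x.
Every vertex has degree 3, so 3V = 2E.
Euler: V − E + F = 2 ⇒ (2E)/3 − E + (5 + x) = 2.
Multiply by 6: 2·(2E) − 3·(2E) + 6·(5 + x) = 12, i.e. 30 + 6x − (30 + 4x) = 12.
Collecting terms: 2x = 12, so x = 6.
Then 2E = 30 + 4·6 = 54, so E = 27, V = 2E/3 = 18, F = 5 + 6 = 11.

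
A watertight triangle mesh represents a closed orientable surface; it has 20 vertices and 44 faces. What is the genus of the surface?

2

Every face is a triangle, so 2E = 3·44 = 132, giving E = 66.
χ = V − E + F = 20 − 66 + 44 = -2.
For a closed orientable surface χ = 2 − 2g, so g = (2 − (-2))/2 = 2.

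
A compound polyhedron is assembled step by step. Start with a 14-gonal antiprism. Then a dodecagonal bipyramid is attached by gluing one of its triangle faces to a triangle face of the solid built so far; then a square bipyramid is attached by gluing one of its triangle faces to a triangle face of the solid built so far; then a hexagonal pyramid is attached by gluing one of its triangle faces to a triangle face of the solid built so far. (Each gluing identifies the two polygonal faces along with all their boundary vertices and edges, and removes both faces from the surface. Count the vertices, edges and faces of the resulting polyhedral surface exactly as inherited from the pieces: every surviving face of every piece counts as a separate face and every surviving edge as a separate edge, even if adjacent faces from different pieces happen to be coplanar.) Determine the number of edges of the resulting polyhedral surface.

107

A 14-gonal antiprism: V=28, E=56, F=30.
Attach a dodecagonal bipyramid (V=14, E=36, F=24) along a 3-gon: merge 3 vertices and 3 edges, delete both glued faces → V=39, E=89, F=52.
Attach a square bipyramid (V=6, E=12, F=8) along a 3-gon: merge 3 vertices and 3 edges, delete both glued faces → V=42, E=98, F=58.
Attach a hexagonal pyramid (V=7, E=12, F=7) along a 3-gon: merge 3 vertices and 3 edges, delete both glued faces → V=46, E=107, F=63.
Check: V − E + F = 46 − 107 + 63 = 2.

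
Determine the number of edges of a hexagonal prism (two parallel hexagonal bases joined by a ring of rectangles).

18

A prism on an n-gon has two n-gon bases and n rectangular sides: V = 2·6 = 12, E = 3·6 = 18, F = 6 + 2 = 8.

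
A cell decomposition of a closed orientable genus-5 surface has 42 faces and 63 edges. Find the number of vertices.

13

For a closed orientable surface of genus 5, χ = 2 − 2·5 = -8.
V = -8 + E − F = -8 + 63 − 42 = 13.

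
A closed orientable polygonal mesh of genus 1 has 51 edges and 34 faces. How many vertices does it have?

For a closed orientable surface of genus 1, χ = 2 − 2·1 = 0.
V = 0 + E − F = 0 + 51 − 34 = 17.

17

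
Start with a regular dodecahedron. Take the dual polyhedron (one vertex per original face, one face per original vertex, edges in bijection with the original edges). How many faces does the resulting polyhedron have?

20

The base solid has V = 20, E = 30, F = 12.
The dual swaps V and F and preserves E: V′ = F = 12, E′ = E = 30, F′ = V = 20.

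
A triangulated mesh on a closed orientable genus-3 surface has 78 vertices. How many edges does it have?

χ = 2 − 2·3 = -4, and every face is a triangle so 3F = 2E.
V − E + F = -4 with E = 3F/2 gives 78 − (3/2 − 1)·F = -4, so F = 164 and E = 246.

246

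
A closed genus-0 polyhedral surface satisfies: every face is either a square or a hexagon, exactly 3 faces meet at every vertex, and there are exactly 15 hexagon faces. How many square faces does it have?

6

Let x be the number of squares; then F = 15 + x.
Edge–face incidences: 2E = 6·15 + 4·x = 90 + 4x.
Every vertex has degree 3, so 3V = 2E.
Euler: V − E + F = 2 ⇒ (2E)/3 − E + (15 + x) = 2.
Multiply by 6: 2·(2E) − 3·(2E) + 6·(15 + x) = 12, i.e. 90 + 6x − (90 + 4x) = 12.
Collecting terms: 2x = 12, so x = 6.
Then 2E = 90 + 4·6 = 114, so E = 57, V = 2E/3 = 38, F = 15 + 6 = 21.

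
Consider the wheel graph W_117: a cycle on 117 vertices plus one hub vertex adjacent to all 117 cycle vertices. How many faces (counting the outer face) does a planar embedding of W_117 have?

118

W_117 has V = 117 + 1 = 118 vertices and E = 2·117 = 234 edges.
By Euler's formula F = 2 − V + E = 2 − 118 + 234 = 118.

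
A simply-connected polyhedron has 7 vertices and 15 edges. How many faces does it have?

10

Here V − E + F = 2.
F = 2 − V + E = 2 − 7 + 15 = 10.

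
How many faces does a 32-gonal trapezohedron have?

64

The n-trapezohedron (dual of the n-antiprism) has V = 2·32 + 2 = 66, E = 4·32 = 128, F = 2·32 = 64.
Check: V − E + F = 66 − 128 + 64 = 2.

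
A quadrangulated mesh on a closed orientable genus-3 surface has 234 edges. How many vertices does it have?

113

χ = 2 − 2·3 = -4, and every face is a square so 4F = 2E.
F = 2E/4 = 117. Then V = -4 + E − F = -4 + 234 − 117 = 113.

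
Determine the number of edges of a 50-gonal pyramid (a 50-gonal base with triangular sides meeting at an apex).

100

A pyramid on an n-gon base has one n-gon and n triangles: V = 50 + 1 = 51, E = 2·50 = 100, F = 50 + 1 = 51.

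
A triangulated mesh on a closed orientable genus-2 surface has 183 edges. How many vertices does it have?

χ = 2 − 2·2 = -2, and every face is a triangle so 3F = 2E.
F = 2E/3 = 122. Then V = -2 + E − F = -2 + 183 − 122 = 59.

59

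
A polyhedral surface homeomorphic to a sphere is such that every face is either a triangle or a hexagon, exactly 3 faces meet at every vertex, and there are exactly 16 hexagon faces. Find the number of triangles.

4

Let x be the number of triangles; then F = 16 + x.
Edge–face incidences: 2E = 6·16 + 3·x = 96 + 3x.
Every vertex has degree 3, so 3V = 2E.
Euler: V − E + F = 2 ⇒ (2E)/3 − E + (16 + x) = 2.
Multiply by 6: 2·(2E) − 3·(2E) + 6·(16 + x) = 12, i.e. 96 + 6x − (96 + 3x) = 12.
Collecting terms: 3x = 12, so x = 4.
Then 2E = 96 + 3·4 = 108, so E = 54, V = 2E/3 = 36, F = 16 + 4 = 20.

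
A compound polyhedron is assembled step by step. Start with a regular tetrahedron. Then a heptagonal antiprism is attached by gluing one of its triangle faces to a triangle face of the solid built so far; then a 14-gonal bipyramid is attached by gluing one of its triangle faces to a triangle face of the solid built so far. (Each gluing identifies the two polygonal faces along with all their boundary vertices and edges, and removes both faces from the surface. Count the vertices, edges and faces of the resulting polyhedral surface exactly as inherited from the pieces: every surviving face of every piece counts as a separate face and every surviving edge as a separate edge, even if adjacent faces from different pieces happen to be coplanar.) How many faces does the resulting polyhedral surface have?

A regular tetrahedron: V=4, E=6, F=4.
Attach a heptagonal antiprism (V=14, E=28, F=16) along a 3-gon: merge 3 vertices and 3 edges, delete both glued faces → V=15, E=31, F=18.
Attach a 14-gonal bipyramid (V=16, E=42, F=28) along a 3-gon: merge 3 vertices and 3 edges, delete both glued faces → V=28, E=70, F=44.
Check: V − E + F = 28 − 70 + 44 = 2.

44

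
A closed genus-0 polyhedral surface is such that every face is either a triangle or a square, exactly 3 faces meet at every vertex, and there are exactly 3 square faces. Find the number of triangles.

Let x be the number of triangles; then F = 3 + x.
Edge–face incidences: 2E = 4·3 + 3·x = 12 + 3x.
Every vertex has degree 3, so 3V = 2E.
Euler: V − E + F = 2 ⇒ (2E)/3 − E + (3 + x) = 2.
Multiply by 6: 2·(2E) − 3·(2E) + 6·(3 + x) = 12, i.e. 18 + 6x − (12 + 3x) = 12.
Collecting terms: 3x + 6 = 12, so 3x = 6, so x = 2.
Then 2E = 12 + 3·2 = 18, so E = 9, V = 2E/3 = 6, F = 3 + 2 = 5.

2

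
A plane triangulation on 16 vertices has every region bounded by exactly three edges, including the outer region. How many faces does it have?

In a plane triangulation 3F = 2E and V − E + F = 2, so F = 2V − 4 = 2·16 − 4 = 28.

28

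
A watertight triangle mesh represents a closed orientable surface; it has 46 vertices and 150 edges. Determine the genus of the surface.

Every face is a triangle and each edge borders two faces, so 3F = 2·150, giving F = 100.
χ = V − E + F = 46 − 150 + 100 = -4.
For a closed orientable surface χ = 2 − 2g, so g = (2 − (-4))/2 = 3.

3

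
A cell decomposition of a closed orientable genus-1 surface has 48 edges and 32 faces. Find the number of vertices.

For a closed orientable surface of genus 1, χ = 2 − 2·1 = 0.
V = 0 + E − F = 0 + 48 − 32 = 16.

16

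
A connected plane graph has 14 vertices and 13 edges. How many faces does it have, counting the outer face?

1

Euler's formula for a connected plane graph: V − E + F = 2, so F = 2 − 14 + 13 = 1.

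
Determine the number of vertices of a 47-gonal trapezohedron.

96

The n-trapezohedron (dual of the n-antiprism) has V = 2·47 + 2 = 96, E = 4·47 = 188, F = 2·47 = 94.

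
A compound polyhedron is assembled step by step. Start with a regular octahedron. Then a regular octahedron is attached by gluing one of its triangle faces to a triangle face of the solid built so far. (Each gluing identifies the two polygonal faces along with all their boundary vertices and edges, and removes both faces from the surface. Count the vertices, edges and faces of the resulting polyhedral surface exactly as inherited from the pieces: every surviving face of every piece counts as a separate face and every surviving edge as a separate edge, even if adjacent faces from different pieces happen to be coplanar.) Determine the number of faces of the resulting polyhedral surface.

14

A regular octahedron: V=6, E=12, F=8.
Attach a regular octahedron (V=6, E=12, F=8) along a 3-gon: merge 3 vertices and 3 edges, delete both glued faces → V=9, E=21, F=14.
Check: V − E + F = 9 − 21 + 14 = 2.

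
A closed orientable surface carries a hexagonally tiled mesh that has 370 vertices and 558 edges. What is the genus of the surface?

Every face is a hexagon and each edge borders two faces, so 6F = 2·558, giving F = 186.
χ = V − E + F = 370 − 558 + 186 = -2.
For a closed orientable surface χ = 2 − 2g, so g = (2 − (-2))/2 = 2.

2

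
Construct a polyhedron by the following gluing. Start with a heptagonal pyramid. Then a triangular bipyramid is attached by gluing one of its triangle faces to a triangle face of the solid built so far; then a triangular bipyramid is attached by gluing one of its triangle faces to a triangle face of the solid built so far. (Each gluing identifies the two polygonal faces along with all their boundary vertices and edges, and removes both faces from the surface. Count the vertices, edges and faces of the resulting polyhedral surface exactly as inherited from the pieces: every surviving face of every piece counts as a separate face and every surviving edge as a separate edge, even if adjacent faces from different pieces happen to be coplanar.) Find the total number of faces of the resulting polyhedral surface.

16

A heptagonal pyramid: V=8, E=14, F=8.
Attach a triangular bipyramid (V=5, E=9, F=6) along a 3-gon: merge 3 vertices and 3 edges, delete both glued faces → V=10, E=20, F=12.
Attach a triangular bipyramid (V=5, E=9, F=6) along a 3-gon: merge 3 vertices and 3 edges, delete both glued faces → V=12, E=26, F=16.
Check: V − E + F = 12 − 26 + 16 = 2.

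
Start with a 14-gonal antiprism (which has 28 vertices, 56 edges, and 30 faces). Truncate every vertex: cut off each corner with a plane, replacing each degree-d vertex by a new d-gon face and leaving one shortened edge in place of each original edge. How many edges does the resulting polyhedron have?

Truncation replaces each original edge-end by a new vertex, so V′ = 2E = 112.
Each original edge survives, and each old vertex of degree d contributes d new edges; summing degrees gives Σd = 2E, so E′ = E + 2E = 3E = 168.
Each original face survives and each original vertex becomes one new face: F′ = F + V = 58.

168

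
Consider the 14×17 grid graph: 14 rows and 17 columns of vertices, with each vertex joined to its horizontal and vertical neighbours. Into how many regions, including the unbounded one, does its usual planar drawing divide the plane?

209

The grid has V = 14·17 = 238 vertices and E = 14·16 + 17·13 = 445 edges.
F = 2 − V + E = 2 − 238 + 445 = 209.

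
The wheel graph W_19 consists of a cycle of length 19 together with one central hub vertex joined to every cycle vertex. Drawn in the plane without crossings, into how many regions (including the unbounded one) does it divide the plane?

20

W_19 has V = 19 + 1 = 20 vertices and E = 2·19 = 38 edges.
By Euler's formula F = 2 − V + E = 2 − 20 + 38 = 20.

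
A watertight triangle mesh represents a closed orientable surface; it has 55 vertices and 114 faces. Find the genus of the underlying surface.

2

Every face is a triangle, so 2E = 3·114 = 342, giving E = 171.
χ = V − E + F = 55 − 171 + 114 = -2.
For a closed orientable surface χ = 2 − 2g, so g = (2 − (-2))/2 = 2.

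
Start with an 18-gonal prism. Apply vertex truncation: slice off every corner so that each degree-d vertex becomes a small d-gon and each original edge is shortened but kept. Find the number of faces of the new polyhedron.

The base solid has V = 36, E = 54, F = 20.
Truncation replaces each original edge-end by a new vertex, so V′ = 2E = 108.
Each original edge survives, and each old vertex of degree d contributes d new edges; summing degrees gives Σd = 2E, so E′ = E + 2E = 3E = 162.
Each original face survives and each original vertex becomes one new face: F′ = F + V = 56.

56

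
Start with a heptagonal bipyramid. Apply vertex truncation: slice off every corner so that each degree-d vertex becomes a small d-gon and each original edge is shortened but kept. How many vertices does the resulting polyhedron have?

The base solid has V = 9, E = 21, F = 14.
Truncation replaces each original edge-end by a new vertex, so V′ = 2E = 42.
Each original edge survives, and each old vertex of degree d contributes d new edges; summing degrees gives Σd = 2E, so E′ = E + 2E = 3E = 63.
Each original face survives and each original vertex becomes one new face: F′ = F + V = 23.

42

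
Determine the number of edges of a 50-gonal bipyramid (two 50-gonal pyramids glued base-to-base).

A bipyramid over an n-gon has 2n triangular faces and n + 2 vertices: V = 50 + 2 = 52, E = 3·50 = 150, F = 2·50 = 100.

150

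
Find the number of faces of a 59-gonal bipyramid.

118

A bipyramid over an n-gon has 2n triangular faces and n + 2 vertices: V = 59 + 2 = 61, E = 3·59 = 177, F = 2·59 = 118.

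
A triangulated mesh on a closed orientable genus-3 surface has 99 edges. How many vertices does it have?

χ = 2 − 2·3 = -4, and every face is a triangle so 3F = 2E.
F = 2E/3 = 66. Then V = -4 + E − F = -4 + 99 − 66 = 29.

29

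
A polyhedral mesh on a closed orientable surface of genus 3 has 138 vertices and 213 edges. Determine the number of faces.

For a closed orientable surface of genus 3, χ = 2 − 2·3 = -4.
F = -4 − V + E = -4 − 138 + 213 = 71.

71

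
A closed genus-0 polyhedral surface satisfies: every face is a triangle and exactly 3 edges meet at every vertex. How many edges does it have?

Each face has 3 edges and each edge borders two faces, so 2E = 3F.
Each vertex has degree 3, so 3V = 2E and hence V = 3F/3.
Euler: V − E + F = 2 ⇒ (3F/3) − (3F/2) + F = 2.
Multiply by 6: (6 − 9 + 6)F = 12, i.e. 3F = 12.
So F = 4, E = 3·4/2 = 6, V = 3·4/3 = 4.

6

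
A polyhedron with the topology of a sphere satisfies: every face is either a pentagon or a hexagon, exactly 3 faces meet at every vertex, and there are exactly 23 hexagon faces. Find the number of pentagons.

12

Let x be the number of pentagons; then F = 23 + x.
Edge–face incidences: 2E = 6·23 + 5·x = 138 + 5x.
Every vertex has degree 3, so 3V = 2E.
Euler: V − E + F = 2 ⇒ (2E)/3 − E + (23 + x) = 2.
Multiply by 6: 2·(2E) − 3·(2E) + 6·(23 + x) = 12, i.e. 138 + 6x − (138 + 5x) = 12.
Collecting terms: x = 12.
Then 2E = 138 + 5·12 = 198, so E = 99, V = 2E/3 = 66, F = 23 + 12 = 35.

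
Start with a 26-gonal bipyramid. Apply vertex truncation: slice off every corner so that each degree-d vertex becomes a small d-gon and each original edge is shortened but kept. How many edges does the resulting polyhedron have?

The base solid has V = 28, E = 78, F = 52.
Truncation replaces each original edge-end by a new vertex, so V′ = 2E = 156.
Each original edge survives, and each old vertex of degree d contributes d new edges; summing degrees gives Σd = 2E, so E′ = E + 2E = 3E = 234.
Each original face survives and each original vertex becomes one new face: F′ = F + V = 80.

234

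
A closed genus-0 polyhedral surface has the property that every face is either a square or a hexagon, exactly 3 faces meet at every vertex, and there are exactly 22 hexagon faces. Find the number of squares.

6

Let x be the number of squares; then F = 22 + x.
Edge–face incidences: 2E = 6·22 + 4·x = 132 + 4x.
Every vertex has degree 3, so 3V = 2E.
Euler: V − E + F = 2 ⇒ (2E)/3 − E + (22 + x) = 2.
Multiply by 6: 2·(2E) − 3·(2E) + 6·(22 + x) = 12, i.e. 132 + 6x − (132 + 4x) = 12.
Collecting terms: 2x = 12, so x = 6.
Then 2E = 132 + 4·6 = 156, so E = 78, V = 2E/3 = 52, F = 22 + 6 = 28.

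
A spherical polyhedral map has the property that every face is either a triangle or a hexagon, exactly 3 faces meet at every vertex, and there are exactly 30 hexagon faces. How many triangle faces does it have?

Let x be the number of triangles; then F = 30 + x.
Edge–face incidences: 2E = 6·30 + 3·x = 180 + 3x.
Every vertex has degree 3, so 3V = 2E.
Euler: V − E + F = 2 ⇒ (2E)/3 − E + (30 + x) = 2.
Multiply by 6: 2·(2E) − 3·(2E) + 6·(30 + x) = 12, i.e. 180 + 6x − (180 + 3x) = 12.
Collecting terms: 3x = 12, so x = 4.
Then 2E = 180 + 3·4 = 192, so E = 96, V = 2E/3 = 64, F = 30 + 4 = 34.

4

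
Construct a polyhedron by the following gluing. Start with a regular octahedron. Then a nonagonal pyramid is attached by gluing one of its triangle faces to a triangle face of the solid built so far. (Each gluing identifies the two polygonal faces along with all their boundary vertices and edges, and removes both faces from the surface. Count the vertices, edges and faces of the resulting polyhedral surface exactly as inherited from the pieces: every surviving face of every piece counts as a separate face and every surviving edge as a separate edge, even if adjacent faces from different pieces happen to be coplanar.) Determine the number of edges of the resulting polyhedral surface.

A regular octahedron: V=6, E=12, F=8.
Attach a nonagonal pyramid (V=10, E=18, F=10) along a 3-gon: merge 3 vertices and 3 edges, delete both glued faces → V=13, E=27, F=16.
Check: V − E + F = 13 − 27 + 16 = 2.

27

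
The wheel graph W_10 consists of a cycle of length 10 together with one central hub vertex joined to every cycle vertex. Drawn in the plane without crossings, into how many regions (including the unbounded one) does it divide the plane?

11

W_10 has V = 10 + 1 = 11 vertices and E = 2·10 = 20 edges.
By Euler's formula F = 2 − V + E = 2 − 11 + 20 = 11.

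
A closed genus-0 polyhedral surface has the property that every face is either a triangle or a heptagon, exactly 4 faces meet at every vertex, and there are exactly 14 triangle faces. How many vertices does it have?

Let x be the number of heptagons; then F = 14 + x.
Edge–face incidences: 2E = 3·14 + 7·x = 42 + 7x.
Every vertex has degree 4, so 4V = 2E.
Euler: V − E + F = 2 ⇒ (2E)/4 − E + (14 + x) = 2.
Multiply by 8: 2·(2E) − 4·(2E) + 8·(14 + x) = 16, i.e. 112 + 8x − 2·(42 + 7x) = 16.
Collecting terms: −6x + 28 = 16, so −6x = −12, so x = 2.
Then 2E = 42 + 7·2 = 56, so E = 28, V = 2E/4 = 14, F = 14 + 2 = 16.

14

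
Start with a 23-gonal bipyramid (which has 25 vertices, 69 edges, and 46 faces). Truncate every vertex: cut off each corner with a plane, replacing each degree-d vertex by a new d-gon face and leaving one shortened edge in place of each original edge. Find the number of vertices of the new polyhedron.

Truncation replaces each original edge-end by a new vertex, so V′ = 2E = 138.
Each original edge survives, and each old vertex of degree d contributes d new edges; summing degrees gives Σd = 2E, so E′ = E + 2E = 3E = 207.
Each original face survives and each original vertex becomes one new face: F′ = F + V = 71.

138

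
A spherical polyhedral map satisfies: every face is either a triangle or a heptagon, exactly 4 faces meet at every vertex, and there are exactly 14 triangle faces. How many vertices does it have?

Let x be the number of heptagons; then F = 14 + x.
Edge–face incidences: 2E = 3·14 + 7·x = 42 + 7x.
Every vertex has degree 4, so 4V = 2E.
Euler: V − E + F = 2 ⇒ (2E)/4 − E + (14 + x) = 2.
Multiply by 8: 2·(2E) − 4·(2E) + 8·(14 + x) = 16, i.e. 112 + 8x − 2·(42 + 7x) = 16.
Collecting terms: −6x + 28 = 16, so −6x = −12, so x = 2.
Then 2E = 42 + 7·2 = 56, so E = 28, V = 2E/4 = 14, F = 14 + 2 = 16.

14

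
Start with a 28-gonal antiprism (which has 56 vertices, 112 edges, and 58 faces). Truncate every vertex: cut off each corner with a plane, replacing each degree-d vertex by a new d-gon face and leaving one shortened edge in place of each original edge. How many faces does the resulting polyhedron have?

Truncation replaces each original edge-end by a new vertex, so V′ = 2E = 224.
Each original edge survives, and each old vertex of degree d contributes d new edges; summing degrees gives Σd = 2E, so E′ = E + 2E = 3E = 336.
Each original face survives and each original vertex becomes one new face: F′ = F + V = 114.

114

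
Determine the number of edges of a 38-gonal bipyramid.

114

A bipyramid over an n-gon has 2n triangular faces and n + 2 vertices: V = 38 + 2 = 40, E = 3·38 = 114, F = 2·38 = 76.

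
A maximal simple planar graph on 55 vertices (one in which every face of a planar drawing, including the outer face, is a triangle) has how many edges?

159

In a plane triangulation 3F = 2E and V − E + F = 2, so E = 3V − 6 = 3·55 − 6 = 159.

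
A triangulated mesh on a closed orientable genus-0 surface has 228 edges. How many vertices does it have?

78

χ = 2 − 2·0 = 2, and every face is a triangle so 3F = 2E.
F = 2E/3 = 152. Then V = 2 + E − F = 2 + 228 − 152 = 78.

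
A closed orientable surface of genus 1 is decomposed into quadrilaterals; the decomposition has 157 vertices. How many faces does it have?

χ = 2 − 2·1 = 0, and every face is a square so 4F = 2E.
V − E + F = 0 with E = 4F/2 gives 157 − (4/2 − 1)·F = 0, so F = 157 and E = 314.

157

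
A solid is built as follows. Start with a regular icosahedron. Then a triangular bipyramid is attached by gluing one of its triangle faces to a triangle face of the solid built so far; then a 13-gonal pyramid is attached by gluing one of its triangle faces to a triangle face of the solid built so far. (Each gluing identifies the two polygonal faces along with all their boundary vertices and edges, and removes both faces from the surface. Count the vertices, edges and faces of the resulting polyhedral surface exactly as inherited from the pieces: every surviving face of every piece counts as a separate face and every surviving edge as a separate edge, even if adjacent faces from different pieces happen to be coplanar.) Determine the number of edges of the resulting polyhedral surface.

A regular icosahedron: V=12, E=30, F=20.
Attach a triangular bipyramid (V=5, E=9, F=6) along a 3-gon: merge 3 vertices and 3 edges, delete both glued faces → V=14, E=36, F=24.
Attach a 13-gonal pyramid (V=14, E=26, F=14) along a 3-gon: merge 3 vertices and 3 edges, delete both glued faces → V=25, E=59, F=36.
Check: V − E + F = 25 − 59 + 36 = 2.

59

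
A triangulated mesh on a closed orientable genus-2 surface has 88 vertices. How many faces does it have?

χ = 2 − 2·2 = -2, and every face is a triangle so 3F = 2E.
V − E + F = -2 with E = 3F/2 gives 88 − (3/2 − 1)·F = -2, so F = 180 and E = 270.

180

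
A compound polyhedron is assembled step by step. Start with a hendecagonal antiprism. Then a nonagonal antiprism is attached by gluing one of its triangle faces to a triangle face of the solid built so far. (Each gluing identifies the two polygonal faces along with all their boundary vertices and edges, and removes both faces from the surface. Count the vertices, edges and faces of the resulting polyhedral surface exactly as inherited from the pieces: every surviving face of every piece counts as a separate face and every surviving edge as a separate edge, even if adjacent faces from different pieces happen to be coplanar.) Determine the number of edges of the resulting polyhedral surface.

A hendecagonal antiprism: V=22, E=44, F=24.
Attach a nonagonal antiprism (V=18, E=36, F=20) along a 3-gon: merge 3 vertices and 3 edges, delete both glued faces → V=37, E=77, F=42.
Check: V − E + F = 37 − 77 + 42 = 2.

77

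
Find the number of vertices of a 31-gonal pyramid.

32

A pyramid on an n-gon base has one n-gon and n triangles: V = 31 + 1 = 32, E = 2·31 = 62, F = 31 + 1 = 32.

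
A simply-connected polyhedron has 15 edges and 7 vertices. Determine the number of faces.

Here V − E + F = 2.
F = 2 − V + E = 2 − 7 + 15 = 10.

10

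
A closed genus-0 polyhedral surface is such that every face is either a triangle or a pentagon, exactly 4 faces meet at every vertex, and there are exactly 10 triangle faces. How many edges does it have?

20

Let x be the number of pentagons; then F = 10 + x.
Edge–face incidences: 2E = 3·10 + 5·x = 30 + 5x.
Every vertex has degree 4, so 4V = 2E.
Euler: V − E + F = 2 ⇒ (2E)/4 − E + (10 + x) = 2.
Multiply by 8: 2·(2E) − 4·(2E) + 8·(10 + x) = 16, i.e. 80 + 8x − 2·(30 + 5x) = 16.
Collecting terms: −2x + 20 = 16, so −2x = −4, so x = 2.
Then 2E = 30 + 5·2 = 40, so E = 20, V = 2E/4 = 10, F = 10 + 2 = 12.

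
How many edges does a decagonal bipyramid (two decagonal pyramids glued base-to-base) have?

A bipyramid over an n-gon has 2n triangular faces and n + 2 vertices: V = 10 + 2 = 12, E = 3·10 = 30, F = 2·10 = 20.

30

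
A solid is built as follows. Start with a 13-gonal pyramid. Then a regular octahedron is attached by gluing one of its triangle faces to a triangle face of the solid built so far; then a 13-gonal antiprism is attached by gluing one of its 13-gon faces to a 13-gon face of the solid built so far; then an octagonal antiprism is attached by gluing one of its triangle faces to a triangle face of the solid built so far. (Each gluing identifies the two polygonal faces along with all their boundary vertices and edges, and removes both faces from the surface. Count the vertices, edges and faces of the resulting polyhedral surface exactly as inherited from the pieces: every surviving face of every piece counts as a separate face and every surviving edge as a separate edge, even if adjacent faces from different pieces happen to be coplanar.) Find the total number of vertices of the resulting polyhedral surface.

A 13-gonal pyramid: V=14, E=26, F=14.
Attach a regular octahedron (V=6, E=12, F=8) along a 3-gon: merge 3 vertices and 3 edges, delete both glued faces → V=17, E=35, F=20.
Attach a 13-gonal antiprism (V=26, E=52, F=28) along a 13-gon: merge 13 vertices and 13 edges, delete both glued faces → V=30, E=74, F=46.
Attach an octagonal antiprism (V=16, E=32, F=18) along a 3-gon: merge 3 vertices and 3 edges, delete both glued faces → V=43, E=103, F=62.
Check: V − E + F = 43 − 103 + 62 = 2.

43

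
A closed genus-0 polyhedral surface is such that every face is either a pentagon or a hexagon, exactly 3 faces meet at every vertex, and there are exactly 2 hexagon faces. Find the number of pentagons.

12

Let x be the number of pentagons; then F = 2 + x.
Edge–face incidences: 2E = 6·2 + 5·x = 12 + 5x.
Every vertex has degree 3, so 3V = 2E.
Euler: V − E + F = 2 ⇒ (2E)/3 − E + (2 + x) = 2.
Multiply by 6: 2·(2E) − 3·(2E) + 6·(2 + x) = 12, i.e. 12 + 6x − (12 + 5x) = 12.
Collecting terms: x = 12.
Then 2E = 12 + 5·12 = 72, so E = 36, V = 2E/3 = 24, F = 2 + 12 = 14.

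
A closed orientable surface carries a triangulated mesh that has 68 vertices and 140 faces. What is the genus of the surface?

2

Every face is a triangle, so 2E = 3·140 = 420, giving E = 210.
χ = V − E + F = 68 − 210 + 140 = -2.
For a closed orientable surface χ = 2 − 2g, so g = (2 − (-2))/2 = 2.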